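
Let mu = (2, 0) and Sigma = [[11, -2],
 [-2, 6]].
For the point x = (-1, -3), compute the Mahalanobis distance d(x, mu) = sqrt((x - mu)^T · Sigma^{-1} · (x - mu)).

Step 1 — centre the observation: (x - mu) = (-3, -3).

Step 2 — invert Sigma. det(Sigma) = 11·6 - (-2)² = 62.
  Sigma^{-1} = (1/det) · [[d, -b], [-b, a]] = [[0.0968, 0.0323],
 [0.0323, 0.1774]].

Step 3 — form the quadratic (x - mu)^T · Sigma^{-1} · (x - mu):
  Sigma^{-1} · (x - mu) = (-0.3871, -0.629).
  (x - mu)^T · [Sigma^{-1} · (x - mu)] = (-3)·(-0.3871) + (-3)·(-0.629) = 3.0484.

Step 4 — take square root: d = √(3.0484) ≈ 1.746.

d(x, mu) = √(3.0484) ≈ 1.746


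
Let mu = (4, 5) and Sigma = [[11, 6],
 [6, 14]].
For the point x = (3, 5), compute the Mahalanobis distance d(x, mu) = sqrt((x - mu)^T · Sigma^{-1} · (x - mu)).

Step 1 — centre the observation: (x - mu) = (-1, 0).

Step 2 — invert Sigma. det(Sigma) = 11·14 - (6)² = 118.
  Sigma^{-1} = (1/det) · [[d, -b], [-b, a]] = [[0.1186, -0.0508],
 [-0.0508, 0.0932]].

Step 3 — form the quadratic (x - mu)^T · Sigma^{-1} · (x - mu):
  Sigma^{-1} · (x - mu) = (-0.1186, 0.0508).
  (x - mu)^T · [Sigma^{-1} · (x - mu)] = (-1)·(-0.1186) + (0)·(0.0508) = 0.1186.

Step 4 — take square root: d = √(0.1186) ≈ 0.3444.

d(x, mu) = √(0.1186) ≈ 0.3444


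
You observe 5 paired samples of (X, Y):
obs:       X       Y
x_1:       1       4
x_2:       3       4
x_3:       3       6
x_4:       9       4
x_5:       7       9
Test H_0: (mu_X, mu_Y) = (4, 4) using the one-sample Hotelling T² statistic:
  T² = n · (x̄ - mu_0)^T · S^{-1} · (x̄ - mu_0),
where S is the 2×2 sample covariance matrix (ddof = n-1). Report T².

Step 1 — sample mean vector:
  mean(X) = (1 + 3 + 3 + 9 + 7) / 5 = 23/5 = 4.6
  mean(Y) = (4 + 4 + 6 + 4 + 9) / 5 = 27/5 = 5.4
  x̄ = (4.6, 5.4),  deviation x̄ - mu_0 = (4.6, 5.4) - (4, 4) = (0.6, 1.4).

Step 2 — sample covariance matrix, S[i,j] = (1/(n-1)) · Σ_k (x_{k,i} - mean_i) · (x_{k,j} - mean_j), divisor n-1 = 4:
  S[X,X] = ((-3.6)·(-3.6) + (-1.6)·(-1.6) + (-1.6)·(-1.6) + (4.4)·(4.4) + (2.4)·(2.4)) / 4 = 43.2/4 = 10.8
  S[X,Y] = ((-3.6)·(-1.4) + (-1.6)·(-1.4) + (-1.6)·(0.6) + (4.4)·(-1.4) + (2.4)·(3.6)) / 4 = 8.8/4 = 2.2
  S[Y,Y] = ((-1.4)·(-1.4) + (-1.4)·(-1.4) + (0.6)·(0.6) + (-1.4)·(-1.4) + (3.6)·(3.6)) / 4 = 19.2/4 = 4.8
  S = [[10.8, 2.2],
 [2.2, 4.8]].

Step 3 — invert S. det(S) = 10.8·4.8 - (2.2)² = 47.
  S^{-1} = (1/det) · [[d, -b], [-b, a]] = [[0.1021, -0.0468],
 [-0.0468, 0.2298]].

Step 4 — quadratic form (x̄ - mu_0)^T · S^{-1} · (x̄ - mu_0):
  S^{-1} · (x̄ - mu_0) = (-0.0043, 0.2936),
  (x̄ - mu_0)^T · [...] = (0.6)·(-0.0043) + (1.4)·(0.2936) = 0.4085.

Step 5 — scale by n: T² = 5 · 0.4085 = 2.0426.

T² ≈ 2.0426


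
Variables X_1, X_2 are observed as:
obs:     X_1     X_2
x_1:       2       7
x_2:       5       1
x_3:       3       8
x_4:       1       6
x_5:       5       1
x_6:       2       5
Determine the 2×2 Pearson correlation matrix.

Step 1 — column means:
  mean(X_1) = (2 + 5 + 3 + 1 + 5 + 2) / 6 = 18/6 = 3
  mean(X_2) = (7 + 1 + 8 + 6 + 1 + 5) / 6 = 28/6 = 4.6667

Step 2 — sample variances and covariances s[i,j] = (1/(n-1)) · Σ_k (x_{k,i} - mean_i) · (x_{k,j} - mean_j), with n-1 = 5:
  s[X_1,X_1] = ((-1)·(-1) + (2)·(2) + (0)·(0) + (-2)·(-2) + (2)·(2) + (-1)·(-1)) / 5 = 14/5 = 2.8
  s[X_1,X_2] = ((-1)·(2.3333) + (2)·(-3.6667) + (0)·(3.3333) + (-2)·(1.3333) + (2)·(-3.6667) + (-1)·(0.3333)) / 5 = -20/5 = -4
  s[X_2,X_2] = ((2.3333)·(2.3333) + (-3.6667)·(-3.6667) + (3.3333)·(3.3333) + (1.3333)·(1.3333) + (-3.6667)·(-3.6667) + (0.3333)·(0.3333)) / 5 = 45.3333/5 = 9.0667
  Sample standard deviations s_i = √(s[i,i]):
  s(X_1) = √(2.8) = 1.6733
  s(X_2) = √(9.0667) = 3.0111

Step 3 — r_{ij} = s_{ij} / (s_i · s_j):
  r[X_1,X_1] = 1 (diagonal).
  r[X_1,X_2] = -4 / (1.6733 · 3.0111) = -4 / 5.0385 = -0.7939
  r[X_2,X_2] = 1 (diagonal).

R is symmetric with unit diagonal. Assembling:

R = [[1, -0.7939],
 [-0.7939, 1]]


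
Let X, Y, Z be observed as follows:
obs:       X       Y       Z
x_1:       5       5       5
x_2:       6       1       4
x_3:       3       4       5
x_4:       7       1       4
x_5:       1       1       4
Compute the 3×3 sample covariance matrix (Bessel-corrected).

Step 1 — column means:
  mean(X) = (5 + 6 + 3 + 7 + 1) / 5 = 22/5 = 4.4
  mean(Y) = (5 + 1 + 4 + 1 + 1) / 5 = 12/5 = 2.4
  mean(Z) = (5 + 4 + 5 + 4 + 4) / 5 = 22/5 = 4.4

Step 2 — sample covariance S[i,j] = (1/(n-1)) · Σ_k (x_{k,i} - mean_i) · (x_{k,j} - mean_j), with n-1 = 4.
  S[X,X] = ((0.6)·(0.6) + (1.6)·(1.6) + (-1.4)·(-1.4) + (2.6)·(2.6) + (-3.4)·(-3.4)) / 4 = 23.2/4 = 5.8
  S[X,Y] = ((0.6)·(2.6) + (1.6)·(-1.4) + (-1.4)·(1.6) + (2.6)·(-1.4) + (-3.4)·(-1.4)) / 4 = -1.8/4 = -0.45
  S[X,Z] = ((0.6)·(0.6) + (1.6)·(-0.4) + (-1.4)·(0.6) + (2.6)·(-0.4) + (-3.4)·(-0.4)) / 4 = -0.8/4 = -0.2
  S[Y,Y] = ((2.6)·(2.6) + (-1.4)·(-1.4) + (1.6)·(1.6) + (-1.4)·(-1.4) + (-1.4)·(-1.4)) / 4 = 15.2/4 = 3.8
  S[Y,Z] = ((2.6)·(0.6) + (-1.4)·(-0.4) + (1.6)·(0.6) + (-1.4)·(-0.4) + (-1.4)·(-0.4)) / 4 = 4.2/4 = 1.05
  S[Z,Z] = ((0.6)·(0.6) + (-0.4)·(-0.4) + (0.6)·(0.6) + (-0.4)·(-0.4) + (-0.4)·(-0.4)) / 4 = 1.2/4 = 0.3

S is symmetric (S[j,i] = S[i,j]). Assembling:

S = [[5.8, -0.45, -0.2],
 [-0.45, 3.8, 1.05],
 [-0.2, 1.05, 0.3]]


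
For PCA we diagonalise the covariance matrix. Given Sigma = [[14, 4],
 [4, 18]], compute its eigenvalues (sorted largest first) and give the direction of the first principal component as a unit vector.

Step 1 — characteristic polynomial of 2×2 Sigma:
  det(Sigma - λI) = λ² - trace · λ + det = 0.
  trace = 14 + 18 = 32, det = 14·18 - (4)² = 236.
Step 2 — discriminant:
  Δ = trace² - 4·det = 1024 - 944 = 80.
Step 3 — eigenvalues:
  λ = (trace ± √Δ)/2 = (32 ± 8.9443)/2,
  λ_1 = 20.4721,  λ_2 = 11.5279.

Step 4 — unit eigenvector for λ_1: solve (Sigma - λ_1 I)v = 0. First row:
  (14 - 20.4721)·v_x + (4)·v_y = 0, i.e. (-6.4721)·v_x + (4)·v_y = 0,
  so v ∝ (b, λ_1 - a) = (4, 6.4721) = u.
  ||u|| = √((4)² + (6.4721)²) = √(57.8885) ≈ 7.6085,
  v_1 = u/||u|| ≈ (0.5257, 0.8507) (||v_1|| = 1).

λ_1 = 20.4721,  λ_2 = 11.5279;  v_1 ≈ (0.5257, 0.8507)


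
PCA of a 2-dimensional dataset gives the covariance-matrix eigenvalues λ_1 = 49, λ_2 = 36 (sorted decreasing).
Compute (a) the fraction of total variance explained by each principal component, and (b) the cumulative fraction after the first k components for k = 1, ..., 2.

Step 1 — total variance = trace(Sigma) = Σ λ_i = 49 + 36 = 85.

Step 2 — fraction explained by component i = λ_i / Σ λ:
  PC1: 49/85 = 0.5765
  PC2: 36/85 = 0.4235

Step 3 — cumulative fraction after k components = (λ_1 + ... + λ_k) / Σ λ:
  k = 1: 49/85 = 0.5765
  k = 2: (49 + 36)/85 = 85/85 = 1

Summary (fraction, with percent):

explained: PC1 0.5765 (57.65%), PC2 0.4235 (42.35%);  cumulative: 0.5765, 1


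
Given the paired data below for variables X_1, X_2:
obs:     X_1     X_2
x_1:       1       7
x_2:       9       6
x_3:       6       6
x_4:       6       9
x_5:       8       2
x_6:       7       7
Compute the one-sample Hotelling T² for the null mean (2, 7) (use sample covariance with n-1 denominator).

Step 1 — sample mean vector:
  mean(X_1) = (1 + 9 + 6 + 6 + 8 + 7) / 6 = 37/6 = 6.1667
  mean(X_2) = (7 + 6 + 6 + 9 + 2 + 7) / 6 = 37/6 = 6.1667
  x̄ = (6.1667, 6.1667),  deviation x̄ - mu_0 = (6.1667, 6.1667) - (2, 7) = (4.1667, -0.8333).

Step 2 — sample covariance matrix, S[i,j] = (1/(n-1)) · Σ_k (x_{k,i} - mean_i) · (x_{k,j} - mean_j), divisor n-1 = 5:
  S[X_1,X_1] = ((-5.1667)·(-5.1667) + (2.8333)·(2.8333) + (-0.1667)·(-0.1667) + (-0.1667)·(-0.1667) + (1.8333)·(1.8333) + (0.8333)·(0.8333)) / 5 = 38.8333/5 = 7.7667
  S[X_1,X_2] = ((-5.1667)·(0.8333) + (2.8333)·(-0.1667) + (-0.1667)·(-0.1667) + (-0.1667)·(2.8333) + (1.8333)·(-4.1667) + (0.8333)·(0.8333)) / 5 = -12.1667/5 = -2.4333
  S[X_2,X_2] = ((0.8333)·(0.8333) + (-0.1667)·(-0.1667) + (-0.1667)·(-0.1667) + (2.8333)·(2.8333) + (-4.1667)·(-4.1667) + (0.8333)·(0.8333)) / 5 = 26.8333/5 = 5.3667
  S = [[7.7667, -2.4333],
 [-2.4333, 5.3667]].

Step 3 — invert S. det(S) = 7.7667·5.3667 - (-2.4333)² = 35.76.
  S^{-1} = (1/det) · [[d, -b], [-b, a]] = [[0.1501, 0.068],
 [0.068, 0.2172]].

Step 4 — quadratic form (x̄ - mu_0)^T · S^{-1} · (x̄ - mu_0):
  S^{-1} · (x̄ - mu_0) = (0.5686, 0.1025),
  (x̄ - mu_0)^T · [...] = (4.1667)·(0.5686) + (-0.8333)·(0.1025) = 2.2837.

Step 5 — scale by n: T² = 6 · 2.2837 = 13.7025.

T² ≈ 13.7025


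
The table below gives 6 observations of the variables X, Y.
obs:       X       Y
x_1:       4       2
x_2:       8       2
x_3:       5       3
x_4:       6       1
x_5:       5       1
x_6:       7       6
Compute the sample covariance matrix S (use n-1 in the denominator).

Step 1 — column means:
  mean(X) = (4 + 8 + 5 + 6 + 5 + 7) / 6 = 35/6 = 5.8333
  mean(Y) = (2 + 2 + 3 + 1 + 1 + 6) / 6 = 15/6 = 2.5

Step 2 — sample covariance S[i,j] = (1/(n-1)) · Σ_k (x_{k,i} - mean_i) · (x_{k,j} - mean_j), with n-1 = 5.
  S[X,X] = ((-1.8333)·(-1.8333) + (2.1667)·(2.1667) + (-0.8333)·(-0.8333) + (0.1667)·(0.1667) + (-0.8333)·(-0.8333) + (1.1667)·(1.1667)) / 5 = 10.8333/5 = 2.1667
  S[X,Y] = ((-1.8333)·(-0.5) + (2.1667)·(-0.5) + (-0.8333)·(0.5) + (0.1667)·(-1.5) + (-0.8333)·(-1.5) + (1.1667)·(3.5)) / 5 = 4.5/5 = 0.9
  S[Y,Y] = ((-0.5)·(-0.5) + (-0.5)·(-0.5) + (0.5)·(0.5) + (-1.5)·(-1.5) + (-1.5)·(-1.5) + (3.5)·(3.5)) / 5 = 17.5/5 = 3.5

S is symmetric (S[j,i] = S[i,j]). Assembling:

S = [[2.1667, 0.9],
 [0.9, 3.5]]


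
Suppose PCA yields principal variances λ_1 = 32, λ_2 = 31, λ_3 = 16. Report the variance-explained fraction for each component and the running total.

Step 1 — total variance = trace(Sigma) = Σ λ_i = 32 + 31 + 16 = 79.

Step 2 — fraction explained by component i = λ_i / Σ λ:
  PC1: 32/79 = 0.4051
  PC2: 31/79 = 0.3924
  PC3: 16/79 = 0.2025

Step 3 — cumulative fraction after k components = (λ_1 + ... + λ_k) / Σ λ:
  k = 1: 32/79 = 0.4051
  k = 2: (32 + 31)/79 = 63/79 = 0.7975
  k = 3: (32 + 31 + 16)/79 = 79/79 = 1

Summary (fraction, with percent):

explained: PC1 0.4051 (40.51%), PC2 0.3924 (39.24%), PC3 0.2025 (20.25%);  cumulative: 0.4051, 0.7975, 1


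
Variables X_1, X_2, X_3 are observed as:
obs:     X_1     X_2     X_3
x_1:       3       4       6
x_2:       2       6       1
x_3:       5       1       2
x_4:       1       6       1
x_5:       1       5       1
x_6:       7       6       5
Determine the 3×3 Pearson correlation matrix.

Step 1 — column means:
  mean(X_1) = (3 + 2 + 5 + 1 + 1 + 7) / 6 = 19/6 = 3.1667
  mean(X_2) = (4 + 6 + 1 + 6 + 5 + 6) / 6 = 28/6 = 4.6667
  mean(X_3) = (6 + 1 + 2 + 1 + 1 + 5) / 6 = 16/6 = 2.6667

Step 2 — sample variances and covariances s[i,j] = (1/(n-1)) · Σ_k (x_{k,i} - mean_i) · (x_{k,j} - mean_j), with n-1 = 5:
  s[X_1,X_1] = ((-0.1667)·(-0.1667) + (-1.1667)·(-1.1667) + (1.8333)·(1.8333) + (-2.1667)·(-2.1667) + (-2.1667)·(-2.1667) + (3.8333)·(3.8333)) / 5 = 28.8333/5 = 5.7667
  s[X_1,X_2] = ((-0.1667)·(-0.6667) + (-1.1667)·(1.3333) + (1.8333)·(-3.6667) + (-2.1667)·(1.3333) + (-2.1667)·(0.3333) + (3.8333)·(1.3333)) / 5 = -6.6667/5 = -1.3333
  s[X_1,X_3] = ((-0.1667)·(3.3333) + (-1.1667)·(-1.6667) + (1.8333)·(-0.6667) + (-2.1667)·(-1.6667) + (-2.1667)·(-1.6667) + (3.8333)·(2.3333)) / 5 = 16.3333/5 = 3.2667
  s[X_2,X_2] = ((-0.6667)·(-0.6667) + (1.3333)·(1.3333) + (-3.6667)·(-3.6667) + (1.3333)·(1.3333) + (0.3333)·(0.3333) + (1.3333)·(1.3333)) / 5 = 19.3333/5 = 3.8667
  s[X_2,X_3] = ((-0.6667)·(3.3333) + (1.3333)·(-1.6667) + (-3.6667)·(-0.6667) + (1.3333)·(-1.6667) + (0.3333)·(-1.6667) + (1.3333)·(2.3333)) / 5 = -1.6667/5 = -0.3333
  s[X_3,X_3] = ((3.3333)·(3.3333) + (-1.6667)·(-1.6667) + (-0.6667)·(-0.6667) + (-1.6667)·(-1.6667) + (-1.6667)·(-1.6667) + (2.3333)·(2.3333)) / 5 = 25.3333/5 = 5.0667
  Sample standard deviations s_i = √(s[i,i]):
  s(X_1) = √(5.7667) = 2.4014
  s(X_2) = √(3.8667) = 1.9664
  s(X_3) = √(5.0667) = 2.2509

Step 3 — r_{ij} = s_{ij} / (s_i · s_j):
  r[X_1,X_1] = 1 (diagonal).
  r[X_1,X_2] = -1.3333 / (2.4014 · 1.9664) = -1.3333 / 4.7221 = -0.2824
  r[X_1,X_3] = 3.2667 / (2.4014 · 2.2509) = 3.2667 / 5.4053 = 0.6043
  r[X_2,X_2] = 1 (diagonal).
  r[X_2,X_3] = -0.3333 / (1.9664 · 2.2509) = -0.3333 / 4.4262 = -0.0753
  r[X_3,X_3] = 1 (diagonal).

R is symmetric with unit diagonal. Assembling:

R = [[1, -0.2824, 0.6043],
 [-0.2824, 1, -0.0753],
 [0.6043, -0.0753, 1]]


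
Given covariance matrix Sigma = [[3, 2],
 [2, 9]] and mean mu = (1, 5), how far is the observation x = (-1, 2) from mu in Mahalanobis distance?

Step 1 — centre the observation: (x - mu) = (-2, -3).

Step 2 — invert Sigma. det(Sigma) = 3·9 - (2)² = 23.
  Sigma^{-1} = (1/det) · [[d, -b], [-b, a]] = [[0.3913, -0.087],
 [-0.087, 0.1304]].

Step 3 — form the quadratic (x - mu)^T · Sigma^{-1} · (x - mu):
  Sigma^{-1} · (x - mu) = (-0.5217, -0.2174).
  (x - mu)^T · [Sigma^{-1} · (x - mu)] = (-2)·(-0.5217) + (-3)·(-0.2174) = 1.6957.

Step 4 — take square root: d = √(1.6957) ≈ 1.3022.

d(x, mu) = √(1.6957) ≈ 1.3022


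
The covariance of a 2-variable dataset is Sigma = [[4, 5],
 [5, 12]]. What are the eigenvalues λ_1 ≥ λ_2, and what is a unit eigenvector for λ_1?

Step 1 — characteristic polynomial of 2×2 Sigma:
  det(Sigma - λI) = λ² - trace · λ + det = 0.
  trace = 4 + 12 = 16, det = 4·12 - (5)² = 23.
Step 2 — discriminant:
  Δ = trace² - 4·det = 256 - 92 = 164.
Step 3 — eigenvalues:
  λ = (trace ± √Δ)/2 = (16 ± 12.8062)/2,
  λ_1 = 14.4031,  λ_2 = 1.5969.

Step 4 — unit eigenvector for λ_1: solve (Sigma - λ_1 I)v = 0. First row:
  (4 - 14.4031)·v_x + (5)·v_y = 0, i.e. (-10.4031)·v_x + (5)·v_y = 0,
  so v ∝ (b, λ_1 - a) = (5, 10.4031) = u.
  ||u|| = √((5)² + (10.4031)²) = √(133.225) ≈ 11.5423,
  v_1 = u/||u|| ≈ (0.4332, 0.9013) (||v_1|| = 1).

λ_1 = 14.4031,  λ_2 = 1.5969;  v_1 ≈ (0.4332, 0.9013)


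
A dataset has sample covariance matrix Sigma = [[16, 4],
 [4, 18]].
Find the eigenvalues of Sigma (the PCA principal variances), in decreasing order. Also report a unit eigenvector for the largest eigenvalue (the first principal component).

Step 1 — characteristic polynomial of 2×2 Sigma:
  det(Sigma - λI) = λ² - trace · λ + det = 0.
  trace = 16 + 18 = 34, det = 16·18 - (4)² = 272.
Step 2 — discriminant:
  Δ = trace² - 4·det = 1156 - 1088 = 68.
Step 3 — eigenvalues:
  λ = (trace ± √Δ)/2 = (34 ± 8.2462)/2,
  λ_1 = 21.1231,  λ_2 = 12.8769.

Step 4 — unit eigenvector for λ_1: solve (Sigma - λ_1 I)v = 0. First row:
  (16 - 21.1231)·v_x + (4)·v_y = 0, i.e. (-5.1231)·v_x + (4)·v_y = 0,
  so v ∝ (b, λ_1 - a) = (4, 5.1231) = u.
  ||u|| = √((4)² + (5.1231)²) = √(42.2462) ≈ 6.4997,
  v_1 = u/||u|| ≈ (0.6154, 0.7882) (||v_1|| = 1).

λ_1 = 21.1231,  λ_2 = 12.8769;  v_1 ≈ (0.6154, 0.7882)


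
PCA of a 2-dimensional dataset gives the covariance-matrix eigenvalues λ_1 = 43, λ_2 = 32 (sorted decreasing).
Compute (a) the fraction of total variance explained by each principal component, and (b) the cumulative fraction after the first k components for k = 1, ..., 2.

Step 1 — total variance = trace(Sigma) = Σ λ_i = 43 + 32 = 75.

Step 2 — fraction explained by component i = λ_i / Σ λ:
  PC1: 43/75 = 0.5733
  PC2: 32/75 = 0.4267

Step 3 — cumulative fraction after k components = (λ_1 + ... + λ_k) / Σ λ:
  k = 1: 43/75 = 0.5733
  k = 2: (43 + 32)/75 = 75/75 = 1

Summary (fraction, with percent):

explained: PC1 0.5733 (57.33%), PC2 0.4267 (42.67%);  cumulative: 0.5733, 1


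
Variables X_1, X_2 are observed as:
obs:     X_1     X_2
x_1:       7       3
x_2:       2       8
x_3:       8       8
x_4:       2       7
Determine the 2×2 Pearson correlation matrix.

Step 1 — column means:
  mean(X_1) = (7 + 2 + 8 + 2) / 4 = 19/4 = 4.75
  mean(X_2) = (3 + 8 + 8 + 7) / 4 = 26/4 = 6.5

Step 2 — sample variances and covariances s[i,j] = (1/(n-1)) · Σ_k (x_{k,i} - mean_i) · (x_{k,j} - mean_j), with n-1 = 3:
  s[X_1,X_1] = ((2.25)·(2.25) + (-2.75)·(-2.75) + (3.25)·(3.25) + (-2.75)·(-2.75)) / 3 = 30.75/3 = 10.25
  s[X_1,X_2] = ((2.25)·(-3.5) + (-2.75)·(1.5) + (3.25)·(1.5) + (-2.75)·(0.5)) / 3 = -8.5/3 = -2.8333
  s[X_2,X_2] = ((-3.5)·(-3.5) + (1.5)·(1.5) + (1.5)·(1.5) + (0.5)·(0.5)) / 3 = 17/3 = 5.6667
  Sample standard deviations s_i = √(s[i,i]):
  s(X_1) = √(10.25) = 3.2016
  s(X_2) = √(5.6667) = 2.3805

Step 3 — r_{ij} = s_{ij} / (s_i · s_j):
  r[X_1,X_1] = 1 (diagonal).
  r[X_1,X_2] = -2.8333 / (3.2016 · 2.3805) = -2.8333 / 7.6212 = -0.3718
  r[X_2,X_2] = 1 (diagonal).

R is symmetric with unit diagonal. Assembling:

R = [[1, -0.3718],
 [-0.3718, 1]]


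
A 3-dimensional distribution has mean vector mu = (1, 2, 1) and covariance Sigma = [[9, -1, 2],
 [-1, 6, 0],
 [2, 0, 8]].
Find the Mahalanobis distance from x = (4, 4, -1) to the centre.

Step 1 — centre the observation: (x - mu) = (3, 2, -2).

Step 2 — invert Sigma (cofactor / det for 3×3, or solve directly):
  Sigma^{-1} = [[0.12, 0.02, -0.03],
 [0.02, 0.17, -0.005],
 [-0.03, -0.005, 0.1325]].

Step 3 — form the quadratic (x - mu)^T · Sigma^{-1} · (x - mu):
  Sigma^{-1} · (x - mu) = (0.46, 0.41, -0.365).
  (x - mu)^T · [Sigma^{-1} · (x - mu)] = (3)·(0.46) + (2)·(0.41) + (-2)·(-0.365) = 2.93.

Step 4 — take square root: d = √(2.93) ≈ 1.7117.

d(x, mu) = √(2.93) ≈ 1.7117


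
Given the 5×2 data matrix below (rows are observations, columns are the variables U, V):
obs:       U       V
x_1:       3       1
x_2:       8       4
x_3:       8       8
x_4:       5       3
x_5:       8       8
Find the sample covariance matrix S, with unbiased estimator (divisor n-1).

Step 1 — column means:
  mean(U) = (3 + 8 + 8 + 5 + 8) / 5 = 32/5 = 6.4
  mean(V) = (1 + 4 + 8 + 3 + 8) / 5 = 24/5 = 4.8

Step 2 — sample covariance S[i,j] = (1/(n-1)) · Σ_k (x_{k,i} - mean_i) · (x_{k,j} - mean_j), with n-1 = 4.
  S[U,U] = ((-3.4)·(-3.4) + (1.6)·(1.6) + (1.6)·(1.6) + (-1.4)·(-1.4) + (1.6)·(1.6)) / 4 = 21.2/4 = 5.3
  S[U,V] = ((-3.4)·(-3.8) + (1.6)·(-0.8) + (1.6)·(3.2) + (-1.4)·(-1.8) + (1.6)·(3.2)) / 4 = 24.4/4 = 6.1
  S[V,V] = ((-3.8)·(-3.8) + (-0.8)·(-0.8) + (3.2)·(3.2) + (-1.8)·(-1.8) + (3.2)·(3.2)) / 4 = 38.8/4 = 9.7

S is symmetric (S[j,i] = S[i,j]). Assembling:

S = [[5.3, 6.1],
 [6.1, 9.7]]


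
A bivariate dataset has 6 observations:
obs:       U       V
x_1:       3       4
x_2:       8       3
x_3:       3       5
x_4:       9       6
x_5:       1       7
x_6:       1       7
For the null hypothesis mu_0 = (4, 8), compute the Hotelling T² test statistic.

Step 1 — sample mean vector:
  mean(U) = (3 + 8 + 3 + 9 + 1 + 1) / 6 = 25/6 = 4.1667
  mean(V) = (4 + 3 + 5 + 6 + 7 + 7) / 6 = 32/6 = 5.3333
  x̄ = (4.1667, 5.3333),  deviation x̄ - mu_0 = (4.1667, 5.3333) - (4, 8) = (0.1667, -2.6667).

Step 2 — sample covariance matrix, S[i,j] = (1/(n-1)) · Σ_k (x_{k,i} - mean_i) · (x_{k,j} - mean_j), divisor n-1 = 5:
  S[U,U] = ((-1.1667)·(-1.1667) + (3.8333)·(3.8333) + (-1.1667)·(-1.1667) + (4.8333)·(4.8333) + (-3.1667)·(-3.1667) + (-3.1667)·(-3.1667)) / 5 = 60.8333/5 = 12.1667
  S[U,V] = ((-1.1667)·(-1.3333) + (3.8333)·(-2.3333) + (-1.1667)·(-0.3333) + (4.8333)·(0.6667) + (-3.1667)·(1.6667) + (-3.1667)·(1.6667)) / 5 = -14.3333/5 = -2.8667
  S[V,V] = ((-1.3333)·(-1.3333) + (-2.3333)·(-2.3333) + (-0.3333)·(-0.3333) + (0.6667)·(0.6667) + (1.6667)·(1.6667) + (1.6667)·(1.6667)) / 5 = 13.3333/5 = 2.6667
  S = [[12.1667, -2.8667],
 [-2.8667, 2.6667]].

Step 3 — invert S. det(S) = 12.1667·2.6667 - (-2.8667)² = 24.2267.
  S^{-1} = (1/det) · [[d, -b], [-b, a]] = [[0.1101, 0.1183],
 [0.1183, 0.5022]].

Step 4 — quadratic form (x̄ - mu_0)^T · S^{-1} · (x̄ - mu_0):
  S^{-1} · (x̄ - mu_0) = (-0.2972, -1.3195),
  (x̄ - mu_0)^T · [...] = (0.1667)·(-0.2972) + (-2.6667)·(-1.3195) = 3.4691.

Step 5 — scale by n: T² = 6 · 3.4691 = 20.8145.

T² ≈ 20.8145


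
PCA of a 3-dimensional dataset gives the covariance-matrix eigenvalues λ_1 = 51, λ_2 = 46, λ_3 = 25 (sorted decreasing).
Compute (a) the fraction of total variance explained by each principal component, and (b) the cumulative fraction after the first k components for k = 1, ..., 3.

Step 1 — total variance = trace(Sigma) = Σ λ_i = 51 + 46 + 25 = 122.

Step 2 — fraction explained by component i = λ_i / Σ λ:
  PC1: 51/122 = 0.418
  PC2: 46/122 = 0.377
  PC3: 25/122 = 0.2049

Step 3 — cumulative fraction after k components = (λ_1 + ... + λ_k) / Σ λ:
  k = 1: 51/122 = 0.418
  k = 2: (51 + 46)/122 = 97/122 = 0.7951
  k = 3: (51 + 46 + 25)/122 = 122/122 = 1

Summary (fraction, with percent):

explained: PC1 0.418 (41.8%), PC2 0.377 (37.7%), PC3 0.2049 (20.49%);  cumulative: 0.418, 0.7951, 1


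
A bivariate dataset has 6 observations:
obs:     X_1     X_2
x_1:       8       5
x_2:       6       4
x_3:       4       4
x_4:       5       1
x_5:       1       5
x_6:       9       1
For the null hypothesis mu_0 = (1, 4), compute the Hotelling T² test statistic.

Step 1 — sample mean vector:
  mean(X_1) = (8 + 6 + 4 + 5 + 1 + 9) / 6 = 33/6 = 5.5
  mean(X_2) = (5 + 4 + 4 + 1 + 5 + 1) / 6 = 20/6 = 3.3333
  x̄ = (5.5, 3.3333),  deviation x̄ - mu_0 = (5.5, 3.3333) - (1, 4) = (4.5, -0.6667).

Step 2 — sample covariance matrix, S[i,j] = (1/(n-1)) · Σ_k (x_{k,i} - mean_i) · (x_{k,j} - mean_j), divisor n-1 = 5:
  S[X_1,X_1] = ((2.5)·(2.5) + (0.5)·(0.5) + (-1.5)·(-1.5) + (-0.5)·(-0.5) + (-4.5)·(-4.5) + (3.5)·(3.5)) / 5 = 41.5/5 = 8.3
  S[X_1,X_2] = ((2.5)·(1.6667) + (0.5)·(0.6667) + (-1.5)·(0.6667) + (-0.5)·(-2.3333) + (-4.5)·(1.6667) + (3.5)·(-2.3333)) / 5 = -11/5 = -2.2
  S[X_2,X_2] = ((1.6667)·(1.6667) + (0.6667)·(0.6667) + (0.6667)·(0.6667) + (-2.3333)·(-2.3333) + (1.6667)·(1.6667) + (-2.3333)·(-2.3333)) / 5 = 17.3333/5 = 3.4667
  S = [[8.3, -2.2],
 [-2.2, 3.4667]].

Step 3 — invert S. det(S) = 8.3·3.4667 - (-2.2)² = 23.9333.
  S^{-1} = (1/det) · [[d, -b], [-b, a]] = [[0.1448, 0.0919],
 [0.0919, 0.3468]].

Step 4 — quadratic form (x̄ - mu_0)^T · S^{-1} · (x̄ - mu_0):
  S^{-1} · (x̄ - mu_0) = (0.5905, 0.1825),
  (x̄ - mu_0)^T · [...] = (4.5)·(0.5905) + (-0.6667)·(0.1825) = 2.5357.

Step 5 — scale by n: T² = 6 · 2.5357 = 15.2145.

T² ≈ 15.2145


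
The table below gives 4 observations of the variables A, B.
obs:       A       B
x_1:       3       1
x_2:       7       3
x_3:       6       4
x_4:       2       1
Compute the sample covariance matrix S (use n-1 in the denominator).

Step 1 — column means:
  mean(A) = (3 + 7 + 6 + 2) / 4 = 18/4 = 4.5
  mean(B) = (1 + 3 + 4 + 1) / 4 = 9/4 = 2.25

Step 2 — sample covariance S[i,j] = (1/(n-1)) · Σ_k (x_{k,i} - mean_i) · (x_{k,j} - mean_j), with n-1 = 3.
  S[A,A] = ((-1.5)·(-1.5) + (2.5)·(2.5) + (1.5)·(1.5) + (-2.5)·(-2.5)) / 3 = 17/3 = 5.6667
  S[A,B] = ((-1.5)·(-1.25) + (2.5)·(0.75) + (1.5)·(1.75) + (-2.5)·(-1.25)) / 3 = 9.5/3 = 3.1667
  S[B,B] = ((-1.25)·(-1.25) + (0.75)·(0.75) + (1.75)·(1.75) + (-1.25)·(-1.25)) / 3 = 6.75/3 = 2.25

S is symmetric (S[j,i] = S[i,j]). Assembling:

S = [[5.6667, 3.1667],
 [3.1667, 2.25]]


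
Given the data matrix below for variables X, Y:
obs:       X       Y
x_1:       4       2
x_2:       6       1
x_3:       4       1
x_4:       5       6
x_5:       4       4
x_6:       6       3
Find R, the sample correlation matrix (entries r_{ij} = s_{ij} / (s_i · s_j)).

Step 1 — column means:
  mean(X) = (4 + 6 + 4 + 5 + 4 + 6) / 6 = 29/6 = 4.8333
  mean(Y) = (2 + 1 + 1 + 6 + 4 + 3) / 6 = 17/6 = 2.8333

Step 2 — sample variances and covariances s[i,j] = (1/(n-1)) · Σ_k (x_{k,i} - mean_i) · (x_{k,j} - mean_j), with n-1 = 5:
  s[X,X] = ((-0.8333)·(-0.8333) + (1.1667)·(1.1667) + (-0.8333)·(-0.8333) + (0.1667)·(0.1667) + (-0.8333)·(-0.8333) + (1.1667)·(1.1667)) / 5 = 4.8333/5 = 0.9667
  s[X,Y] = ((-0.8333)·(-0.8333) + (1.1667)·(-1.8333) + (-0.8333)·(-1.8333) + (0.1667)·(3.1667) + (-0.8333)·(1.1667) + (1.1667)·(0.1667)) / 5 = -0.1667/5 = -0.0333
  s[Y,Y] = ((-0.8333)·(-0.8333) + (-1.8333)·(-1.8333) + (-1.8333)·(-1.8333) + (3.1667)·(3.1667) + (1.1667)·(1.1667) + (0.1667)·(0.1667)) / 5 = 18.8333/5 = 3.7667
  Sample standard deviations s_i = √(s[i,i]):
  s(X) = √(0.9667) = 0.9832
  s(Y) = √(3.7667) = 1.9408

Step 3 — r_{ij} = s_{ij} / (s_i · s_j):
  r[X,X] = 1 (diagonal).
  r[X,Y] = -0.0333 / (0.9832 · 1.9408) = -0.0333 / 1.9082 = -0.0175
  r[Y,Y] = 1 (diagonal).

R is symmetric with unit diagonal. Assembling:

R = [[1, -0.0175],
 [-0.0175, 1]]


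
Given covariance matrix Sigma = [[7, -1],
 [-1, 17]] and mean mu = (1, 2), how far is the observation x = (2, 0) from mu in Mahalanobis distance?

Step 1 — centre the observation: (x - mu) = (1, -2).

Step 2 — invert Sigma. det(Sigma) = 7·17 - (-1)² = 118.
  Sigma^{-1} = (1/det) · [[d, -b], [-b, a]] = [[0.1441, 0.0085],
 [0.0085, 0.0593]].

Step 3 — form the quadratic (x - mu)^T · Sigma^{-1} · (x - mu):
  Sigma^{-1} · (x - mu) = (0.1271, -0.1102).
  (x - mu)^T · [Sigma^{-1} · (x - mu)] = (1)·(0.1271) + (-2)·(-0.1102) = 0.3475.

Step 4 — take square root: d = √(0.3475) ≈ 0.5895.

d(x, mu) = √(0.3475) ≈ 0.5895


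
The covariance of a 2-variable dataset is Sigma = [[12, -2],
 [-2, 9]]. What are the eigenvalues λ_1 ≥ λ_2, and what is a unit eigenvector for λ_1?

Step 1 — characteristic polynomial of 2×2 Sigma:
  det(Sigma - λI) = λ² - trace · λ + det = 0.
  trace = 12 + 9 = 21, det = 12·9 - (-2)² = 104.
Step 2 — discriminant:
  Δ = trace² - 4·det = 441 - 416 = 25.
Step 3 — eigenvalues:
  λ = (trace ± √Δ)/2 = (21 ± 5)/2,
  λ_1 = 13,  λ_2 = 8.

Step 4 — unit eigenvector for λ_1: solve (Sigma - λ_1 I)v = 0. First row:
  (12 - 13)·v_x + (-2)·v_y = 0, i.e. (-1)·v_x + (-2)·v_y = 0,
  so v ∝ (b, λ_1 - a) = (-2, 1); multiply by -1 so the first entry is positive: u = (2, -1).
  ||u|| = √((2)² + (-1)²) = √(5) ≈ 2.2361,
  v_1 = u/||u|| ≈ (0.8944, -0.4472) (||v_1|| = 1).

λ_1 = 13,  λ_2 = 8;  v_1 ≈ (0.8944, -0.4472)


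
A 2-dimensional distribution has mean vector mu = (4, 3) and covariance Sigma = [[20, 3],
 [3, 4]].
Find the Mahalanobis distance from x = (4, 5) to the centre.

Step 1 — centre the observation: (x - mu) = (0, 2).

Step 2 — invert Sigma. det(Sigma) = 20·4 - (3)² = 71.
  Sigma^{-1} = (1/det) · [[d, -b], [-b, a]] = [[0.0563, -0.0423],
 [-0.0423, 0.2817]].

Step 3 — form the quadratic (x - mu)^T · Sigma^{-1} · (x - mu):
  Sigma^{-1} · (x - mu) = (-0.0845, 0.5634).
  (x - mu)^T · [Sigma^{-1} · (x - mu)] = (0)·(-0.0845) + (2)·(0.5634) = 1.1268.

Step 4 — take square root: d = √(1.1268) ≈ 1.0615.

d(x, mu) = √(1.1268) ≈ 1.0615


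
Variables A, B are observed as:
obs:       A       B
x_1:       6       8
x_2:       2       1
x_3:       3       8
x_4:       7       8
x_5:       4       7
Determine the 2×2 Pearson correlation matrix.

Step 1 — column means:
  mean(A) = (6 + 2 + 3 + 7 + 4) / 5 = 22/5 = 4.4
  mean(B) = (8 + 1 + 8 + 8 + 7) / 5 = 32/5 = 6.4

Step 2 — sample variances and covariances s[i,j] = (1/(n-1)) · Σ_k (x_{k,i} - mean_i) · (x_{k,j} - mean_j), with n-1 = 4:
  s[A,A] = ((1.6)·(1.6) + (-2.4)·(-2.4) + (-1.4)·(-1.4) + (2.6)·(2.6) + (-0.4)·(-0.4)) / 4 = 17.2/4 = 4.3
  s[A,B] = ((1.6)·(1.6) + (-2.4)·(-5.4) + (-1.4)·(1.6) + (2.6)·(1.6) + (-0.4)·(0.6)) / 4 = 17.2/4 = 4.3
  s[B,B] = ((1.6)·(1.6) + (-5.4)·(-5.4) + (1.6)·(1.6) + (1.6)·(1.6) + (0.6)·(0.6)) / 4 = 37.2/4 = 9.3
  Sample standard deviations s_i = √(s[i,i]):
  s(A) = √(4.3) = 2.0736
  s(B) = √(9.3) = 3.0496

Step 3 — r_{ij} = s_{ij} / (s_i · s_j):
  r[A,A] = 1 (diagonal).
  r[A,B] = 4.3 / (2.0736 · 3.0496) = 4.3 / 6.3238 = 0.68
  r[B,B] = 1 (diagonal).

R is symmetric with unit diagonal. Assembling:

R = [[1, 0.68],
 [0.68, 1]]


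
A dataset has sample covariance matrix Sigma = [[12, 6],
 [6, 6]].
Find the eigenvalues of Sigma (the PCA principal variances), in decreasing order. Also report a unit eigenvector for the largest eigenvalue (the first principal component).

Step 1 — characteristic polynomial of 2×2 Sigma:
  det(Sigma - λI) = λ² - trace · λ + det = 0.
  trace = 12 + 6 = 18, det = 12·6 - (6)² = 36.
Step 2 — discriminant:
  Δ = trace² - 4·det = 324 - 144 = 180.
Step 3 — eigenvalues:
  λ = (trace ± √Δ)/2 = (18 ± 13.4164)/2,
  λ_1 = 15.7082,  λ_2 = 2.2918.

Step 4 — unit eigenvector for λ_1: solve (Sigma - λ_1 I)v = 0. First row:
  (12 - 15.7082)·v_x + (6)·v_y = 0, i.e. (-3.7082)·v_x + (6)·v_y = 0,
  so v ∝ (b, λ_1 - a) = (6, 3.7082) = u.
  ||u|| = √((6)² + (3.7082)²) = √(49.7508) ≈ 7.0534,
  v_1 = u/||u|| ≈ (0.8507, 0.5257) (||v_1|| = 1).

λ_1 = 15.7082,  λ_2 = 2.2918;  v_1 ≈ (0.8507, 0.5257)


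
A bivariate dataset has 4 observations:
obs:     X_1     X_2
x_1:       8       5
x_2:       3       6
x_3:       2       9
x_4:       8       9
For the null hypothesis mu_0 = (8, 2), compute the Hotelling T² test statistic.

Step 1 — sample mean vector:
  mean(X_1) = (8 + 3 + 2 + 8) / 4 = 21/4 = 5.25
  mean(X_2) = (5 + 6 + 9 + 9) / 4 = 29/4 = 7.25
  x̄ = (5.25, 7.25),  deviation x̄ - mu_0 = (5.25, 7.25) - (8, 2) = (-2.75, 5.25).

Step 2 — sample covariance matrix, S[i,j] = (1/(n-1)) · Σ_k (x_{k,i} - mean_i) · (x_{k,j} - mean_j), divisor n-1 = 3:
  S[X_1,X_1] = ((2.75)·(2.75) + (-2.25)·(-2.25) + (-3.25)·(-3.25) + (2.75)·(2.75)) / 3 = 30.75/3 = 10.25
  S[X_1,X_2] = ((2.75)·(-2.25) + (-2.25)·(-1.25) + (-3.25)·(1.75) + (2.75)·(1.75)) / 3 = -4.25/3 = -1.4167
  S[X_2,X_2] = ((-2.25)·(-2.25) + (-1.25)·(-1.25) + (1.75)·(1.75) + (1.75)·(1.75)) / 3 = 12.75/3 = 4.25
  S = [[10.25, -1.4167],
 [-1.4167, 4.25]].

Step 3 — invert S. det(S) = 10.25·4.25 - (-1.4167)² = 41.5556.
  S^{-1} = (1/det) · [[d, -b], [-b, a]] = [[0.1023, 0.0341],
 [0.0341, 0.2467]].

Step 4 — quadratic form (x̄ - mu_0)^T · S^{-1} · (x̄ - mu_0):
  S^{-1} · (x̄ - mu_0) = (-0.1023, 1.2012),
  (x̄ - mu_0)^T · [...] = (-2.75)·(-0.1023) + (5.25)·(1.2012) = 6.5876.

Step 5 — scale by n: T² = 4 · 6.5876 = 26.3503.

T² ≈ 26.3503


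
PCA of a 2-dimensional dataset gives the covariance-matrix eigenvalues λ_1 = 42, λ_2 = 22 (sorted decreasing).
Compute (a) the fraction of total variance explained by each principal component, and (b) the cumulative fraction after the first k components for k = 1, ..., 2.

Step 1 — total variance = trace(Sigma) = Σ λ_i = 42 + 22 = 64.

Step 2 — fraction explained by component i = λ_i / Σ λ:
  PC1: 42/64 = 0.6562
  PC2: 22/64 = 0.3438

Step 3 — cumulative fraction after k components = (λ_1 + ... + λ_k) / Σ λ:
  k = 1: 42/64 = 0.6562
  k = 2: (42 + 22)/64 = 64/64 = 1

Summary (fraction, with percent):

explained: PC1 0.6562 (65.62%), PC2 0.3438 (34.38%);  cumulative: 0.6562, 1


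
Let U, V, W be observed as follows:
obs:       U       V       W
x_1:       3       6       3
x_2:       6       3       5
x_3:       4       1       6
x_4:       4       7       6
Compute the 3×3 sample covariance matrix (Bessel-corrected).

Step 1 — column means:
  mean(U) = (3 + 6 + 4 + 4) / 4 = 17/4 = 4.25
  mean(V) = (6 + 3 + 1 + 7) / 4 = 17/4 = 4.25
  mean(W) = (3 + 5 + 6 + 6) / 4 = 20/4 = 5

Step 2 — sample covariance S[i,j] = (1/(n-1)) · Σ_k (x_{k,i} - mean_i) · (x_{k,j} - mean_j), with n-1 = 3.
  S[U,U] = ((-1.25)·(-1.25) + (1.75)·(1.75) + (-0.25)·(-0.25) + (-0.25)·(-0.25)) / 3 = 4.75/3 = 1.5833
  S[U,V] = ((-1.25)·(1.75) + (1.75)·(-1.25) + (-0.25)·(-3.25) + (-0.25)·(2.75)) / 3 = -4.25/3 = -1.4167
  S[U,W] = ((-1.25)·(-2) + (1.75)·(0) + (-0.25)·(1) + (-0.25)·(1)) / 3 = 2/3 = 0.6667
  S[V,V] = ((1.75)·(1.75) + (-1.25)·(-1.25) + (-3.25)·(-3.25) + (2.75)·(2.75)) / 3 = 22.75/3 = 7.5833
  S[V,W] = ((1.75)·(-2) + (-1.25)·(0) + (-3.25)·(1) + (2.75)·(1)) / 3 = -4/3 = -1.3333
  S[W,W] = ((-2)·(-2) + (0)·(0) + (1)·(1) + (1)·(1)) / 3 = 6/3 = 2

S is symmetric (S[j,i] = S[i,j]). Assembling:

S = [[1.5833, -1.4167, 0.6667],
 [-1.4167, 7.5833, -1.3333],
 [0.6667, -1.3333, 2]]


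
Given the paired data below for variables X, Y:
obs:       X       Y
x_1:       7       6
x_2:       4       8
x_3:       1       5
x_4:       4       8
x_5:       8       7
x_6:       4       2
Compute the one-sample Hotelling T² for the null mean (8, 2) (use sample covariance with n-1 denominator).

Step 1 — sample mean vector:
  mean(X) = (7 + 4 + 1 + 4 + 8 + 4) / 6 = 28/6 = 4.6667
  mean(Y) = (6 + 8 + 5 + 8 + 7 + 2) / 6 = 36/6 = 6
  x̄ = (4.6667, 6),  deviation x̄ - mu_0 = (4.6667, 6) - (8, 2) = (-3.3333, 4).

Step 2 — sample covariance matrix, S[i,j] = (1/(n-1)) · Σ_k (x_{k,i} - mean_i) · (x_{k,j} - mean_j), divisor n-1 = 5:
  S[X,X] = ((2.3333)·(2.3333) + (-0.6667)·(-0.6667) + (-3.6667)·(-3.6667) + (-0.6667)·(-0.6667) + (3.3333)·(3.3333) + (-0.6667)·(-0.6667)) / 5 = 31.3333/5 = 6.2667
  S[X,Y] = ((2.3333)·(0) + (-0.6667)·(2) + (-3.6667)·(-1) + (-0.6667)·(2) + (3.3333)·(1) + (-0.6667)·(-4)) / 5 = 7/5 = 1.4
  S[Y,Y] = ((0)·(0) + (2)·(2) + (-1)·(-1) + (2)·(2) + (1)·(1) + (-4)·(-4)) / 5 = 26/5 = 5.2
  S = [[6.2667, 1.4],
 [1.4, 5.2]].

Step 3 — invert S. det(S) = 6.2667·5.2 - (1.4)² = 30.6267.
  S^{-1} = (1/det) · [[d, -b], [-b, a]] = [[0.1698, -0.0457],
 [-0.0457, 0.2046]].

Step 4 — quadratic form (x̄ - mu_0)^T · S^{-1} · (x̄ - mu_0):
  S^{-1} · (x̄ - mu_0) = (-0.7488, 0.9708),
  (x̄ - mu_0)^T · [...] = (-3.3333)·(-0.7488) + (4)·(0.9708) = 6.3793.

Step 5 — scale by n: T² = 6 · 6.3793 = 38.276.

T² ≈ 38.276


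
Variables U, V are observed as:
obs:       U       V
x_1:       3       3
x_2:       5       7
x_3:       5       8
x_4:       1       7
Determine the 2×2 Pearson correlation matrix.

Step 1 — column means:
  mean(U) = (3 + 5 + 5 + 1) / 4 = 14/4 = 3.5
  mean(V) = (3 + 7 + 8 + 7) / 4 = 25/4 = 6.25

Step 2 — sample variances and covariances s[i,j] = (1/(n-1)) · Σ_k (x_{k,i} - mean_i) · (x_{k,j} - mean_j), with n-1 = 3:
  s[U,U] = ((-0.5)·(-0.5) + (1.5)·(1.5) + (1.5)·(1.5) + (-2.5)·(-2.5)) / 3 = 11/3 = 3.6667
  s[U,V] = ((-0.5)·(-3.25) + (1.5)·(0.75) + (1.5)·(1.75) + (-2.5)·(0.75)) / 3 = 3.5/3 = 1.1667
  s[V,V] = ((-3.25)·(-3.25) + (0.75)·(0.75) + (1.75)·(1.75) + (0.75)·(0.75)) / 3 = 14.75/3 = 4.9167
  Sample standard deviations s_i = √(s[i,i]):
  s(U) = √(3.6667) = 1.9149
  s(V) = √(4.9167) = 2.2174

Step 3 — r_{ij} = s_{ij} / (s_i · s_j):
  r[U,U] = 1 (diagonal).
  r[U,V] = 1.1667 / (1.9149 · 2.2174) = 1.1667 / 4.2459 = 0.2748
  r[V,V] = 1 (diagonal).

R is symmetric with unit diagonal. Assembling:

R = [[1, 0.2748],
 [0.2748, 1]]


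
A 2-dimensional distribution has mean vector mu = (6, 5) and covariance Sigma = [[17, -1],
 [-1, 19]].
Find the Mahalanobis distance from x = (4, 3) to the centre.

Step 1 — centre the observation: (x - mu) = (-2, -2).

Step 2 — invert Sigma. det(Sigma) = 17·19 - (-1)² = 322.
  Sigma^{-1} = (1/det) · [[d, -b], [-b, a]] = [[0.059, 0.0031],
 [0.0031, 0.0528]].

Step 3 — form the quadratic (x - mu)^T · Sigma^{-1} · (x - mu):
  Sigma^{-1} · (x - mu) = (-0.1242, -0.1118).
  (x - mu)^T · [Sigma^{-1} · (x - mu)] = (-2)·(-0.1242) + (-2)·(-0.1118) = 0.472.

Step 4 — take square root: d = √(0.472) ≈ 0.6871.

d(x, mu) = √(0.472) ≈ 0.6871


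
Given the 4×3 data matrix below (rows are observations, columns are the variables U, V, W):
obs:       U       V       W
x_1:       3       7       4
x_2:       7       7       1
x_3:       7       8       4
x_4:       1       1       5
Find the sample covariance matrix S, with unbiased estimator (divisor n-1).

Step 1 — column means:
  mean(U) = (3 + 7 + 7 + 1) / 4 = 18/4 = 4.5
  mean(V) = (7 + 7 + 8 + 1) / 4 = 23/4 = 5.75
  mean(W) = (4 + 1 + 4 + 5) / 4 = 14/4 = 3.5

Step 2 — sample covariance S[i,j] = (1/(n-1)) · Σ_k (x_{k,i} - mean_i) · (x_{k,j} - mean_j), with n-1 = 3.
  S[U,U] = ((-1.5)·(-1.5) + (2.5)·(2.5) + (2.5)·(2.5) + (-3.5)·(-3.5)) / 3 = 27/3 = 9
  S[U,V] = ((-1.5)·(1.25) + (2.5)·(1.25) + (2.5)·(2.25) + (-3.5)·(-4.75)) / 3 = 23.5/3 = 7.8333
  S[U,W] = ((-1.5)·(0.5) + (2.5)·(-2.5) + (2.5)·(0.5) + (-3.5)·(1.5)) / 3 = -11/3 = -3.6667
  S[V,V] = ((1.25)·(1.25) + (1.25)·(1.25) + (2.25)·(2.25) + (-4.75)·(-4.75)) / 3 = 30.75/3 = 10.25
  S[V,W] = ((1.25)·(0.5) + (1.25)·(-2.5) + (2.25)·(0.5) + (-4.75)·(1.5)) / 3 = -8.5/3 = -2.8333
  S[W,W] = ((0.5)·(0.5) + (-2.5)·(-2.5) + (0.5)·(0.5) + (1.5)·(1.5)) / 3 = 9/3 = 3

S is symmetric (S[j,i] = S[i,j]). Assembling:

S = [[9, 7.8333, -3.6667],
 [7.8333, 10.25, -2.8333],
 [-3.6667, -2.8333, 3]]


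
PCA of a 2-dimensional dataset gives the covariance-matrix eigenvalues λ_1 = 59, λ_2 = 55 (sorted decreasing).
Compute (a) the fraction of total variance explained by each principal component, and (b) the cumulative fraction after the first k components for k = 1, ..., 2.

Step 1 — total variance = trace(Sigma) = Σ λ_i = 59 + 55 = 114.

Step 2 — fraction explained by component i = λ_i / Σ λ:
  PC1: 59/114 = 0.5175
  PC2: 55/114 = 0.4825

Step 3 — cumulative fraction after k components = (λ_1 + ... + λ_k) / Σ λ:
  k = 1: 59/114 = 0.5175
  k = 2: (59 + 55)/114 = 114/114 = 1

Summary (fraction, with percent):

explained: PC1 0.5175 (51.75%), PC2 0.4825 (48.25%);  cumulative: 0.5175, 1


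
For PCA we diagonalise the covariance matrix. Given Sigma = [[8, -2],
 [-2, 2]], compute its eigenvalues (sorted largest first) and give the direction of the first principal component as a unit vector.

Step 1 — characteristic polynomial of 2×2 Sigma:
  det(Sigma - λI) = λ² - trace · λ + det = 0.
  trace = 8 + 2 = 10, det = 8·2 - (-2)² = 12.
Step 2 — discriminant:
  Δ = trace² - 4·det = 100 - 48 = 52.
Step 3 — eigenvalues:
  λ = (trace ± √Δ)/2 = (10 ± 7.2111)/2,
  λ_1 = 8.6056,  λ_2 = 1.3944.

Step 4 — unit eigenvector for λ_1: solve (Sigma - λ_1 I)v = 0. First row:
  (8 - 8.6056)·v_x + (-2)·v_y = 0, i.e. (-0.6056)·v_x + (-2)·v_y = 0,
  so v ∝ (b, λ_1 - a) = (-2, 0.6056); multiply by -1 so the first entry is positive: u = (2, -0.6056).
  ||u|| = √((2)² + (-0.6056)²) = √(4.3667) ≈ 2.0897,
  v_1 = u/||u|| ≈ (0.9571, -0.2898) (||v_1|| = 1).

λ_1 = 8.6056,  λ_2 = 1.3944;  v_1 ≈ (0.9571, -0.2898)


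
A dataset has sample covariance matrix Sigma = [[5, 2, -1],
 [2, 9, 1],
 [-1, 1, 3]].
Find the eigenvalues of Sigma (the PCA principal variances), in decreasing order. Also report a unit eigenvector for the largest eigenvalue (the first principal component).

Step 1 — characteristic polynomial p(λ) = det(λI - Sigma) = λ³ - tr·λ² + c_1·λ - det, where tr = trace, c_1 = sum of the principal 2×2 minors, det = det(Sigma):
  tr = 5 + 9 + 3 = 17,
  c_1 = (5·9 - (2)²) + (5·3 - (-1)²) + (9·3 - (1)²) = 41 + 14 + 26 = 81,
  det = 5·(9·3 - (1)²) - (2)·((2)·3 - (1)·(-1)) + (-1)·((2)·(1) - 9·(-1)) = 5·(26) - (2)·(7) + (-1)·(11) = 105.
  So p(λ) = λ³ - 17λ² + 81λ - 105.
Step 2 — look for an integer root (rational root theorem: any rational root is an integer divisor of 105). Testing λ = 5:
  p(5) = 125 - 425 + 405 - 105 = 0  ✓
  Dividing out (λ - 5): p(λ) = (λ - 5)(λ² - 12λ + 21).
Step 3 — remaining eigenvalues from the quadratic λ² - 12λ + 21 = 0:
  Δ = 12² - 4·21 = 144 - 84 = 60,  λ = (12 ± √60)/2 = (12 ± 7.746)/2 ≈ 9.873 or 2.127.
  Sorted: λ_1 = 9.873,  λ_2 = 5,  λ_3 = 2.127  (check: sum = 17 = tr ✓).

Step 4 — unit eigenvector for λ_1 ≈ 9.873: v spans the null space of (Sigma - λ_1 I), whose rows are
  r_1 = (-4.873, 2, -1),  r_2 = (2, -0.873, 1),  r_3 = (-1, 1, -6.873).
  v is orthogonal to every row, so take v ∝ r_1 × r_3 = ((2)·(-6.873) - (-1)·(1), (-1)·(-1) - (-4.873)·(-6.873), (-4.873)·(1) - (2)·(-1)) ≈ (-12.746, -32.4919, -2.873).
  Rescale (multiply by -1 so the first nonzero entry is positive): u = (12.746, 32.4919, 2.873).
  ||u|| = √((12.746)² + (32.4919)² + (2.873)²) = √(1226.4394) ≈ 35.0206,  v_1 = u/||u|| ≈ (0.364, 0.9278, 0.082) (||v_1|| = 1).

λ_1 = 9.873,  λ_2 = 5,  λ_3 = 2.127;  v_1 ≈ (0.364, 0.9278, 0.082)


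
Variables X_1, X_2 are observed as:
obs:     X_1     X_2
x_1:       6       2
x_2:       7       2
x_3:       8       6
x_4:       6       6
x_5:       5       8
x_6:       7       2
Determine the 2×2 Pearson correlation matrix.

Step 1 — column means:
  mean(X_1) = (6 + 7 + 8 + 6 + 5 + 7) / 6 = 39/6 = 6.5
  mean(X_2) = (2 + 2 + 6 + 6 + 8 + 2) / 6 = 26/6 = 4.3333

Step 2 — sample variances and covariances s[i,j] = (1/(n-1)) · Σ_k (x_{k,i} - mean_i) · (x_{k,j} - mean_j), with n-1 = 5:
  s[X_1,X_1] = ((-0.5)·(-0.5) + (0.5)·(0.5) + (1.5)·(1.5) + (-0.5)·(-0.5) + (-1.5)·(-1.5) + (0.5)·(0.5)) / 5 = 5.5/5 = 1.1
  s[X_1,X_2] = ((-0.5)·(-2.3333) + (0.5)·(-2.3333) + (1.5)·(1.6667) + (-0.5)·(1.6667) + (-1.5)·(3.6667) + (0.5)·(-2.3333)) / 5 = -5/5 = -1
  s[X_2,X_2] = ((-2.3333)·(-2.3333) + (-2.3333)·(-2.3333) + (1.6667)·(1.6667) + (1.6667)·(1.6667) + (3.6667)·(3.6667) + (-2.3333)·(-2.3333)) / 5 = 35.3333/5 = 7.0667
  Sample standard deviations s_i = √(s[i,i]):
  s(X_1) = √(1.1) = 1.0488
  s(X_2) = √(7.0667) = 2.6583

Step 3 — r_{ij} = s_{ij} / (s_i · s_j):
  r[X_1,X_1] = 1 (diagonal).
  r[X_1,X_2] = -1 / (1.0488 · 2.6583) = -1 / 2.7881 = -0.3587
  r[X_2,X_2] = 1 (diagonal).

R is symmetric with unit diagonal. Assembling:

R = [[1, -0.3587],
 [-0.3587, 1]]
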